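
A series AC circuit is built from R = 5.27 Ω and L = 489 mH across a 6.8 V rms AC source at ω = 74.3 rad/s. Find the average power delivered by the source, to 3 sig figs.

X_L = ωL = 36.3 Ω
Z = 5.27 + j36.3 Ω
|Z| = √(5.27² + 36.3²) = 36.7 Ω
∠Z = arctan(36.3/5.27) = 81.7°
I = V/|Z| = 185 mA
P = VI cos φ = 6.8 × 0.185 × cos(81.7°) = 181 mW

181 mW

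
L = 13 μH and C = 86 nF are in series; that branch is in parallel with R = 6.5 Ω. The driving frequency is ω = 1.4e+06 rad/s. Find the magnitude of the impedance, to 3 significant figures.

5.43 Ω

X_L = ωL = 18.2 Ω
X_C = 1/(ωC) = 8.31 Ω
Branch 1: Z₁ = R = 6.50 Ω
Branch 2 (series LC): Z₂ = j(X_L − X_C) = j9.89 Ω
Parallel: Z = Z₁Z₂/(Z₁+Z₂), |Z| = 5.43 Ω, ∠Z = 33.3°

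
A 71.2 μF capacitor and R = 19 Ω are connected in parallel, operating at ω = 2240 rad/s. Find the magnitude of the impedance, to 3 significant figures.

5.95 Ω

X_C = 1/(ωC) = 6.27 Ω
Parallel: admittances add. Y = 1/R + jωC
Y = (0.0526 + j0.159) S
|Y| = 0.168 S → |Z| = 1/|Y| = 5.95 Ω, ∠Z = −∠Y = -71.7°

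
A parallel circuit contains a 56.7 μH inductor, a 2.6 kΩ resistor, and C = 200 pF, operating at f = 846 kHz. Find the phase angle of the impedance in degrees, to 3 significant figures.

80.3°

ω = 2πf = 5.316e+06 rad/s
X_L = ωL = 301 Ω
X_C = 1/(ωC) = 941 Ω
Parallel: admittances add. Y = 1/R + 1/(jωL) + jωC
Y = (0.000385 − j0.00225) S
|Y| = 0.00229 S → |Z| = 1/|Y| = 437 Ω, ∠Z = −∠Y = 80.3°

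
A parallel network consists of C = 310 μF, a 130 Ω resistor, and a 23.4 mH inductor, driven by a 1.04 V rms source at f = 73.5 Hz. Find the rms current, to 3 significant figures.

53.3 mA

ω = 2πf = 461.8 rad/s
X_L = ωL = 10.8 Ω
X_C = 1/(ωC) = 6.99 Ω
Parallel: admittances add. Y = 1/R + 1/(jωL) + jωC
Y = (0.00769 + j0.0506) S
|Y| = 0.0512 S → |Z| = 1/|Y| = 19.5 Ω, ∠Z = −∠Y = -81.4°
I = V/|Z| = 1.04/19.5 = 53.3 mA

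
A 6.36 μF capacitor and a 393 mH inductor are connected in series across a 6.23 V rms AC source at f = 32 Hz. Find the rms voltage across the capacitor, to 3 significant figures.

ω = 2πf = 201.1 rad/s
X_L = ωL = 79.0 Ω
X_C = 1/(ωC) = 782 Ω
Net reactance X = X_L − X_C = -703 Ω
Z = − j703 Ω
|Z| = √(0² + 703²) = 703 Ω
I = V/|Z| = 8.86 mA
V_C = I·|Z_C| = 0.00886 × 782 = 6.93 V

6.93 V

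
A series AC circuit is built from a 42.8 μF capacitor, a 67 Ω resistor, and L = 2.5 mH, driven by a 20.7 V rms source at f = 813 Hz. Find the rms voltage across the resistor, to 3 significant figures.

ω = 2πf = 5108 rad/s
X_L = ωL = 12.8 Ω
X_C = 1/(ωC) = 4.57 Ω
Net reactance X = X_L − X_C = 8.20 Ω
Z = 67.0 + j8.20 Ω
|Z| = √(67.0² + 8.20²) = 67.5 Ω
I = V/|Z| = 307 mA
V_R = I·|Z_R| = 0.307 × 67.0 = 20.5 V

20.5 V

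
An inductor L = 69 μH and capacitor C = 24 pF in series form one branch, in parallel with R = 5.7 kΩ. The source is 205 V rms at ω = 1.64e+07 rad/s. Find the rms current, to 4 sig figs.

149.9 mA

X_L = ωL = 1132 Ω
X_C = 1/(ωC) = 2541 Ω
Branch 1: Z₁ = R = 5700 Ω
Branch 2 (series LC): Z₂ = j(X_L − X_C) = −j1409 Ω
Parallel: Z = Z₁Z₂/(Z₁+Z₂), |Z| = 1368 Ω, ∠Z = -76.11°
I = V/|Z| = 205/1368 = 149.9 mA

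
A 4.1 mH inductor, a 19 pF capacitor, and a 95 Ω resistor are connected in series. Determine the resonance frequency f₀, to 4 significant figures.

570.2 kHz

ω₀ = 1/√(LC) = 1/√(0.0041 × 1.9e-11) = 3.583e+06 rad/s
f₀ = ω₀/(2π) = 570.2 kHz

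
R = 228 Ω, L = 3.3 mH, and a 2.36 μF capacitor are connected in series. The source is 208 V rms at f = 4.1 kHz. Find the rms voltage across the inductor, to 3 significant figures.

ω = 2πf = 25760 rad/s
X_L = ωL = 85.0 Ω
X_C = 1/(ωC) = 16.4 Ω
Net reactance X = X_L − X_C = 68.6 Ω
Z = 228 + j68.6 Ω
|Z| = √(228² + 68.6²) = 238 Ω
I = V/|Z| = 874 mA
V_L = I·|Z_L| = 0.874 × 85.0 = 74.3 V

74.3 V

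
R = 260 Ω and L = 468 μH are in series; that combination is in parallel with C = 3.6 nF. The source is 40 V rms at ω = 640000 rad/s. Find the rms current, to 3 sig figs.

68.0 mA

X_L = ωL = 300 Ω
X_C = 1/(ωC) = 434 Ω
Branch 1 (R+jX_L): Z₁ = 260 + j300 Ω, |Z₁| = 397 Ω
Branch 2 (−jX_C): Z₂ = −j434 Ω
Parallel: Z = Z₁Z₂/(Z₁+Z₂), |Z| = 588 Ω, ∠Z = -13.6°
I = V/|Z| = 40/588 = 68.0 mA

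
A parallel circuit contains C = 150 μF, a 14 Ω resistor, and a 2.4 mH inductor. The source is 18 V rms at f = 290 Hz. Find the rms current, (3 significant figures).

1.52 A

ω = 2πf = 1822 rad/s
X_L = ωL = 4.37 Ω
X_C = 1/(ωC) = 3.66 Ω
Parallel: admittances add. Y = 1/R + 1/(jωL) + jωC
Y = (0.0714 + j0.0446) S
|Y| = 0.0842 S → |Z| = 1/|Y| = 11.9 Ω, ∠Z = −∠Y = -32.0°
I = V/|Z| = 18/11.9 = 1.52 A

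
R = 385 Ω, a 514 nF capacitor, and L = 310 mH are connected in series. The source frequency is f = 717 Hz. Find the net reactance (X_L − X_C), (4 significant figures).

964.7 Ω

ω = 2πf = 4505 rad/s
X_L = ωL = 1397 Ω
X_C = 1/(ωC) = 431.9 Ω
X = 1397 − 431.9 = 964.7 Ω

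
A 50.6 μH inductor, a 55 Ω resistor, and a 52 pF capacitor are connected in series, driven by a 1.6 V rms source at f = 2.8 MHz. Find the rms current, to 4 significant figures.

ω = 2πf = 1.759e+07 rad/s
X_L = ωL = 890.2 Ω
X_C = 1/(ωC) = 1093 Ω
Net reactance X = X_L − X_C = -202.9 Ω
Z = 55.00 − j202.9 Ω
|Z| = √(55.00² + 202.9²) = 210.2 Ω
I = V/|Z| = 1.6/210.2 = 7.611 mA

7.611 mA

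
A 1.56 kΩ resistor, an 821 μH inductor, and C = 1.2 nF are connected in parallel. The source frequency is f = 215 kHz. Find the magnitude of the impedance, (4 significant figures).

ω = 2πf = 1.351e+06 rad/s
X_L = ωL = 1109 Ω
X_C = 1/(ωC) = 616.9 Ω
Parallel: admittances add. Y = 1/R + 1/(jωL) + jωC
Y = (0.0006410 + j0.0007194) S
|Y| = 0.0009636 S → |Z| = 1/|Y| = 1038 Ω, ∠Z = −∠Y = -48.30°

1038 Ω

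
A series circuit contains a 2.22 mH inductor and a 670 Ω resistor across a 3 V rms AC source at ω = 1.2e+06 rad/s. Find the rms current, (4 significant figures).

X_L = ωL = 2664 Ω
Z = 670.0 + j2664 Ω
|Z| = √(670.0² + 2664²) = 2747 Ω
I = V/|Z| = 3/2747 = 1.092 mA

1.092 mA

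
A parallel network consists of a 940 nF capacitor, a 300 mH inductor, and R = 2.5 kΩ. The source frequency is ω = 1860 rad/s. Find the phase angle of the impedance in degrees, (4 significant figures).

X_L = ωL = 558.0 Ω
X_C = 1/(ωC) = 572.0 Ω
Parallel: admittances add. Y = 1/R + 1/(jωL) + jωC
Y = (0.0004000 − j4.371e-05) S
|Y| = 0.0004024 S → |Z| = 1/|Y| = 2485 Ω, ∠Z = −∠Y = 6.237°

6.237°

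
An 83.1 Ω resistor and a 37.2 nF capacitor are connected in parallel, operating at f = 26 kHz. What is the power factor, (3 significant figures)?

ω = 2πf = 163400 rad/s
X_C = 1/(ωC) = 165 Ω
Parallel: admittances add. Y = 1/R + jωC
Y = (0.0120 + j0.00608) S
|Y| = 0.0135 S → |Z| = 1/|Y| = 74.2 Ω, ∠Z = −∠Y = -26.8°
cos φ = cos(-26.8°) = 0.893

0.893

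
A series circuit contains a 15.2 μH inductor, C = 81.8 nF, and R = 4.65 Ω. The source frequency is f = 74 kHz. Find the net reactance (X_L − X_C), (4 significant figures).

-19.23 Ω

ω = 2πf = 465000 rad/s
X_L = ωL = 7.067 Ω
X_C = 1/(ωC) = 26.29 Ω
X = 7.067 − 26.29 = -19.23 Ω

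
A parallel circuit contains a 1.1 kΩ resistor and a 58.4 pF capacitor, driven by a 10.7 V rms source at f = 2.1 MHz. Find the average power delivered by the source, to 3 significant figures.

ω = 2πf = 1.319e+07 rad/s
X_C = 1/(ωC) = 1300 Ω
Parallel: admittances add. Y = 1/R + jωC
Y = (0.000909 + j0.000771) S
|Y| = 0.00119 S → |Z| = 1/|Y| = 839 Ω, ∠Z = −∠Y = -40.3°
I = V/|Z| = 12.8 mA
P = VI cos φ = 10.7 × 0.0128 × cos(-40.3°) = 104 mW

104 mW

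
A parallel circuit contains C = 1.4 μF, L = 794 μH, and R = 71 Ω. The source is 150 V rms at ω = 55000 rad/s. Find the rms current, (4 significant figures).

X_L = ωL = 43.67 Ω
X_C = 1/(ωC) = 12.99 Ω
Parallel: admittances add. Y = 1/R + 1/(jωL) + jωC
Y = (0.01408 + j0.05410) S
|Y| = 0.05590 S → |Z| = 1/|Y| = 17.89 Ω, ∠Z = −∠Y = -75.41°
I = V/|Z| = 150/17.89 = 8.386 A

8.386 A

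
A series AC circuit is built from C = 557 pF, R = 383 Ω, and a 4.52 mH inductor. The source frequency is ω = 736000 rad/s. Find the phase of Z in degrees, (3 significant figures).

X_L = ωL = 3330 Ω
X_C = 1/(ωC) = 2440 Ω
Net reactance X = X_L − X_C = 887 Ω
Z = 383 + j887 Ω
|Z| = √(383² + 887²) = 967 Ω
∠Z = arctan(887/383) = 66.7°

66.7°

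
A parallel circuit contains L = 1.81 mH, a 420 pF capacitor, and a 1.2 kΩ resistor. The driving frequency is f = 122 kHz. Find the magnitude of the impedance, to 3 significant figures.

1080 Ω

ω = 2πf = 766500 rad/s
X_L = ωL = 1390 Ω
X_C = 1/(ωC) = 3110 Ω
Parallel: admittances add. Y = 1/R + 1/(jωL) + jωC
Y = (0.000833 − j0.000399) S
|Y| = 0.000924 S → |Z| = 1/|Y| = 1080 Ω, ∠Z = −∠Y = 25.6°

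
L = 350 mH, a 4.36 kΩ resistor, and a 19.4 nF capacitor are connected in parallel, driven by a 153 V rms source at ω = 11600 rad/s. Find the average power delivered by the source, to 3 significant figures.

5.37 W

X_L = ωL = 4060 Ω
X_C = 1/(ωC) = 4440 Ω
Parallel: admittances add. Y = 1/R + 1/(jωL) + jωC
Y = (0.000229 − j2.13e-05) S
|Y| = 0.000230 S → |Z| = 1/|Y| = 4340 Ω, ∠Z = −∠Y = 5.30°
I = V/|Z| = 35.2 mA
P = VI cos φ = 153 × 0.0352 × cos(5.30°) = 5.37 W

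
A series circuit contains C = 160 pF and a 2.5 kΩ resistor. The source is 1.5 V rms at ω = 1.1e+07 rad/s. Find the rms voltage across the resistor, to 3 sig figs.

X_C = 1/(ωC) = 568 Ω
Z = 2500 − j568 Ω
|Z| = √(2500² + 568²) = 2560 Ω
I = V/|Z| = 585 μA
V_R = I·|Z_R| = 0.000585 × 2500 = 1.46 V

1.46 V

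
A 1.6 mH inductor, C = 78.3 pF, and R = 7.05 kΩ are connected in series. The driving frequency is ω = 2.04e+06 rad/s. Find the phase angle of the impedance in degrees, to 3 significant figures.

-23.0°

X_L = ωL = 3260 Ω
X_C = 1/(ωC) = 6260 Ω
Net reactance X = X_L − X_C = -3000 Ω
Z = 7050 − j3000 Ω
|Z| = √(7050² + 3000²) = 7660 Ω
∠Z = arctan(-3000/7050) = -23.0°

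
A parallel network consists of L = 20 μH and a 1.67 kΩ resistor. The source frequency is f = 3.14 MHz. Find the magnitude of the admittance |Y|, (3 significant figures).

2.60 mS

ω = 2πf = 1.973e+07 rad/s
X_L = ωL = 395 Ω
Parallel: admittances add. Y = 1/R + 1/(jωL)
Y = (0.000599 − j0.00253) S
|Y| = 0.00260 S → |Z| = 1/|Y| = 384 Ω, ∠Z = −∠Y = 76.7°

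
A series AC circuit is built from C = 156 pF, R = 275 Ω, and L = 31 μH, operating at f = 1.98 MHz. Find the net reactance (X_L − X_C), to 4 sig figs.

ω = 2πf = 1.244e+07 rad/s
X_L = ωL = 385.7 Ω
X_C = 1/(ωC) = 515.3 Ω
X = 385.7 − 515.3 = -129.6 Ω

-129.6 Ω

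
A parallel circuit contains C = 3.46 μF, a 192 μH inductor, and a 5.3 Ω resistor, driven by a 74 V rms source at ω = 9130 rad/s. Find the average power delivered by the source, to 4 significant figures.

1.033 kW

X_L = ωL = 1.753 Ω
X_C = 1/(ωC) = 31.66 Ω
Parallel: admittances add. Y = 1/R + 1/(jωL) + jωC
Y = (0.1887 − j0.5389) S
|Y| = 0.5710 S → |Z| = 1/|Y| = 1.751 Ω, ∠Z = −∠Y = 70.70°
I = V/|Z| = 42.25 A
P = VI cos φ = 74 × 42.25 × cos(70.70°) = 1.033 kW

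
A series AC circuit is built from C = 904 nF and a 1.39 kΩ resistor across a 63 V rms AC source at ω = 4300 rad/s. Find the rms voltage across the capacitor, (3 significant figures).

X_C = 1/(ωC) = 257 Ω
Z = 1390 − j257 Ω
|Z| = √(1390² + 257²) = 1410 Ω
I = V/|Z| = 44.6 mA
V_C = I·|Z_C| = 0.0446 × 257 = 11.5 V

11.5 V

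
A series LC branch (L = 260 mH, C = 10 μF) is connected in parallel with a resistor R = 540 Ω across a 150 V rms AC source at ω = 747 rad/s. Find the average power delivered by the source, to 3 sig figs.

X_L = ωL = 194 Ω
X_C = 1/(ωC) = 134 Ω
Branch 1: Z₁ = R = 540 Ω
Branch 2 (series LC): Z₂ = j(X_L − X_C) = j60.4 Ω
Parallel: Z = Z₁Z₂/(Z₁+Z₂), |Z| = 60.0 Ω, ∠Z = 83.6°
I = V/|Z| = 2.50 A
P = VI cos φ = 150 × 2.50 × cos(83.6°) = 41.7 W

41.7 W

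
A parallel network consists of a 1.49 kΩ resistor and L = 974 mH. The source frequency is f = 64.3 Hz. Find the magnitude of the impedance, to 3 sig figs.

ω = 2πf = 404.0 rad/s
X_L = ωL = 394 Ω
Parallel: admittances add. Y = 1/R + 1/(jωL)
Y = (0.000671 − j0.00254) S
|Y| = 0.00263 S → |Z| = 1/|Y| = 380 Ω, ∠Z = −∠Y = 75.2°

380 Ω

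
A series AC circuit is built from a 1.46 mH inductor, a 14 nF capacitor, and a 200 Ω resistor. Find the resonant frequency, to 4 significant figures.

35.20 kHz

ω₀ = 1/√(LC) = 1/√(0.00146 × 1.4e-08) = 221200 rad/s
f₀ = ω₀/(2π) = 35.20 kHz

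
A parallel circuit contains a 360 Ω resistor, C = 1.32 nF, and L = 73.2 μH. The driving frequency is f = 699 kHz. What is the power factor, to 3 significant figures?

ω = 2πf = 4.392e+06 rad/s
X_L = ωL = 321 Ω
X_C = 1/(ωC) = 172 Ω
Parallel: admittances add. Y = 1/R + 1/(jωL) + jωC
Y = (0.00278 + j0.00269) S
|Y| = 0.00386 S → |Z| = 1/|Y| = 259 Ω, ∠Z = −∠Y = -44.0°
cos φ = cos(-44.0°) = 0.719

0.719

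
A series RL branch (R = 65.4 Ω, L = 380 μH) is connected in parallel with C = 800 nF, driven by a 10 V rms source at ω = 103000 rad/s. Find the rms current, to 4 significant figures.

765.0 mA

X_L = ωL = 39.14 Ω
X_C = 1/(ωC) = 12.14 Ω
Branch 1 (R+jX_L): Z₁ = 65.40 + j39.14 Ω, |Z₁| = 76.22 Ω
Branch 2 (−jX_C): Z₂ = −j12.14 Ω
Parallel: Z = Z₁Z₂/(Z₁+Z₂), |Z| = 13.07 Ω, ∠Z = -81.54°
I = V/|Z| = 10/13.07 = 765.0 mA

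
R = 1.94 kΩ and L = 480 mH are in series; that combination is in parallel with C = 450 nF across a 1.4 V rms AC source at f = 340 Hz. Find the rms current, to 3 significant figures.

1.19 mA

ω = 2πf = 2136 rad/s
X_L = ωL = 1030 Ω
X_C = 1/(ωC) = 1040 Ω
Branch 1 (R+jX_L): Z₁ = 1940 + j1030 Ω, |Z₁| = 2190 Ω
Branch 2 (−jX_C): Z₂ = −j1040 Ω
Parallel: Z = Z₁Z₂/(Z₁+Z₂), |Z| = 1180 Ω, ∠Z = -61.7°
I = V/|Z| = 1.4/1180 = 1.19 mA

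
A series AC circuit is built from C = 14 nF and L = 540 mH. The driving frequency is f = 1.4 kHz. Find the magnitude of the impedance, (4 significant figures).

3370 Ω

ω = 2πf = 8796 rad/s
X_L = ωL = 4750 Ω
X_C = 1/(ωC) = 8120 Ω
Net reactance X = X_L − X_C = -3370 Ω
Z = − j3370 Ω
|Z| = √(0² + 3370²) = 3370 Ω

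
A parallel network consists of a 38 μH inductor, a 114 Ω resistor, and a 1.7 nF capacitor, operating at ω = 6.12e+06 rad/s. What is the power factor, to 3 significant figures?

0.821

X_L = ωL = 233 Ω
X_C = 1/(ωC) = 96.1 Ω
Parallel: admittances add. Y = 1/R + 1/(jωL) + jωC
Y = (0.00877 + j0.00610) S
|Y| = 0.0107 S → |Z| = 1/|Y| = 93.6 Ω, ∠Z = −∠Y = -34.8°
cos φ = cos(-34.8°) = 0.821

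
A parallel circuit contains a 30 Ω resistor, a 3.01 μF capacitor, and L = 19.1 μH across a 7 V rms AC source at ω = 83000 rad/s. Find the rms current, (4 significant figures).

X_L = ωL = 1.585 Ω
X_C = 1/(ωC) = 4.003 Ω
Parallel: admittances add. Y = 1/R + 1/(jωL) + jωC
Y = (0.03333 − j0.3810) S
|Y| = 0.3824 S → |Z| = 1/|Y| = 2.615 Ω, ∠Z = −∠Y = 85.00°
I = V/|Z| = 7/2.615 = 2.677 A

2.677 A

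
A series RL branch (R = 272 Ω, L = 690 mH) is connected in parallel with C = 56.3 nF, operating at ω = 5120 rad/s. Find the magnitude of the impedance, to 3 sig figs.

X_L = ωL = 3530 Ω
X_C = 1/(ωC) = 3470 Ω
Branch 1 (R+jX_L): Z₁ = 272 + j3530 Ω, |Z₁| = 3540 Ω
Branch 2 (−jX_C): Z₂ = −j3470 Ω
Parallel: Z = Z₁Z₂/(Z₁+Z₂), |Z| = 44000 Ω, ∠Z = -17.6°

44000 Ω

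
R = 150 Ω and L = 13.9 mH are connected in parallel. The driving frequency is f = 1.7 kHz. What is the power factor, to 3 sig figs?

0.703

ω = 2πf = 10680 rad/s
X_L = ωL = 148 Ω
Parallel: admittances add. Y = 1/R + 1/(jωL)
Y = (0.00667 − j0.00674) S
|Y| = 0.00948 S → |Z| = 1/|Y| = 106 Ω, ∠Z = −∠Y = 45.3°
cos φ = cos(45.3°) = 0.703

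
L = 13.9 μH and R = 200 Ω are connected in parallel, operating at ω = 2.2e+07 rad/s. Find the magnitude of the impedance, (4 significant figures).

167.4 Ω

X_L = ωL = 305.8 Ω
Parallel: admittances add. Y = 1/R + 1/(jωL)
Y = (0.005000 − j0.003270) S
|Y| = 0.005974 S → |Z| = 1/|Y| = 167.4 Ω, ∠Z = −∠Y = 33.19°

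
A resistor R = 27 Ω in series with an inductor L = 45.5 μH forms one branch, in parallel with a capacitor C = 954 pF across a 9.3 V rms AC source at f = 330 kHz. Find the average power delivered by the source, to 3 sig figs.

243 mW

ω = 2πf = 2.073e+06 rad/s
X_L = ωL = 94.3 Ω
X_C = 1/(ωC) = 506 Ω
Branch 1 (R+jX_L): Z₁ = 27.0 + j94.3 Ω, |Z₁| = 98.1 Ω
Branch 2 (−jX_C): Z₂ = −j506 Ω
Parallel: Z = Z₁Z₂/(Z₁+Z₂), |Z| = 120 Ω, ∠Z = 70.3°
I = V/|Z| = 77.3 mA
P = VI cos φ = 9.3 × 0.0773 × cos(70.3°) = 243 mW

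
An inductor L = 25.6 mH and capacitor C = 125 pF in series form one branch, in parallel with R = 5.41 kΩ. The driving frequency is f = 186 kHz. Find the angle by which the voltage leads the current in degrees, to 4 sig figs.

ω = 2πf = 1.169e+06 rad/s
X_L = ωL = 29920 Ω
X_C = 1/(ωC) = 6845 Ω
Branch 1: Z₁ = R = 5410 Ω
Branch 2 (series LC): Z₂ = j(X_L − X_C) = j23070 Ω
Parallel: Z = Z₁Z₂/(Z₁+Z₂), |Z| = 5267 Ω, ∠Z = 13.20°

13.20°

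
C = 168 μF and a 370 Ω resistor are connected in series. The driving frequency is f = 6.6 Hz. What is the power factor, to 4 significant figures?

0.9323

ω = 2πf = 41.47 rad/s
X_C = 1/(ωC) = 143.5 Ω
Z = 370.0 − j143.5 Ω
|Z| = √(370.0² + 143.5²) = 396.9 Ω
∠Z = arctan(-143.5/370.0) = -21.20°
cos φ = cos(-21.20°) = 0.9323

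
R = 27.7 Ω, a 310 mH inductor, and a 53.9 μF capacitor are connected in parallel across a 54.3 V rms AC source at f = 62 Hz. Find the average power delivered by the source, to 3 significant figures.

106 W

ω = 2πf = 389.6 rad/s
X_L = ωL = 121 Ω
X_C = 1/(ωC) = 47.6 Ω
Parallel: admittances add. Y = 1/R + 1/(jωL) + jωC
Y = (0.0361 + j0.0127) S
|Y| = 0.0383 S → |Z| = 1/|Y| = 26.1 Ω, ∠Z = −∠Y = -19.4°
I = V/|Z| = 2.08 A
P = VI cos φ = 54.3 × 2.08 × cos(-19.4°) = 106 W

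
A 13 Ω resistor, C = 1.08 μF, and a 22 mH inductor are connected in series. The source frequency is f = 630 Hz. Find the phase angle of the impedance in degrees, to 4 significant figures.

ω = 2πf = 3958 rad/s
X_L = ωL = 87.08 Ω
X_C = 1/(ωC) = 233.9 Ω
Net reactance X = X_L − X_C = -146.8 Ω
Z = 13.00 − j146.8 Ω
|Z| = √(13.00² + 146.8²) = 147.4 Ω
∠Z = arctan(-146.8/13.00) = -84.94°

-84.94°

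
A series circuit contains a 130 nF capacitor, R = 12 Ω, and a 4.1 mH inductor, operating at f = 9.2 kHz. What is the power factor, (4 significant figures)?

0.1147

ω = 2πf = 57810 rad/s
X_L = ωL = 237.0 Ω
X_C = 1/(ωC) = 133.1 Ω
Net reactance X = X_L − X_C = 103.9 Ω
Z = 12.00 + j103.9 Ω
|Z| = √(12.00² + 103.9²) = 104.6 Ω
∠Z = arctan(103.9/12.00) = 83.41°
cos φ = cos(83.41°) = 0.1147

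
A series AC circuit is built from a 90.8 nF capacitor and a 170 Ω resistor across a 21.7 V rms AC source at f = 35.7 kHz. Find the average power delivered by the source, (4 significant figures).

ω = 2πf = 224300 rad/s
X_C = 1/(ωC) = 49.10 Ω
Z = 170.0 − j49.10 Ω
|Z| = √(170.0² + 49.10²) = 176.9 Ω
∠Z = arctan(-49.10/170.0) = -16.11°
I = V/|Z| = 122.6 mA
P = VI cos φ = 21.7 × 0.1226 × cos(-16.11°) = 2.557 W

2.557 W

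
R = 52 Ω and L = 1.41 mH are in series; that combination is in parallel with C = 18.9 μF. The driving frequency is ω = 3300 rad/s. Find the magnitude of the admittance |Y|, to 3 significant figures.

X_L = ωL = 4.65 Ω
X_C = 1/(ωC) = 16.0 Ω
Branch 1 (R+jX_L): Z₁ = 52.0 + j4.65 Ω, |Z₁| = 52.2 Ω
Branch 2 (−jX_C): Z₂ = −j16.0 Ω
Parallel: Z = Z₁Z₂/(Z₁+Z₂), |Z| = 15.7 Ω, ∠Z = -72.5°
|Y| = 1/|Z| = 63.6 mS

63.6 mS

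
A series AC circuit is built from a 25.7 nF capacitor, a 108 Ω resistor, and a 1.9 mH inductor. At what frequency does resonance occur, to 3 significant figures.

ω₀ = 1/√(LC) = 1/√(0.0019 × 2.57e-08) = 143100 rad/s
f₀ = ω₀/(2π) = 22.8 kHz

22.8 kHz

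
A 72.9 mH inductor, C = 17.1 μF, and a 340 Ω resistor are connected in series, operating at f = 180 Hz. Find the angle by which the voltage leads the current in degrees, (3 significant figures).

5.17°

ω = 2πf = 1131 rad/s
X_L = ωL = 82.4 Ω
X_C = 1/(ωC) = 51.7 Ω
Net reactance X = X_L − X_C = 30.7 Ω
Z = 340 + j30.7 Ω
|Z| = √(340² + 30.7²) = 341 Ω
∠Z = arctan(30.7/340) = 5.17°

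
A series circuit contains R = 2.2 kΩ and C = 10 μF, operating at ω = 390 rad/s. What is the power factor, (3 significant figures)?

0.993

X_C = 1/(ωC) = 256 Ω
Z = 2200 − j256 Ω
|Z| = √(2200² + 256²) = 2210 Ω
∠Z = arctan(-256/2200) = -6.65°
cos φ = cos(-6.65°) = 0.993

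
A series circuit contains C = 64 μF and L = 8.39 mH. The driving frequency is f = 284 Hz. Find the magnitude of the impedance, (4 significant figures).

ω = 2πf = 1784 rad/s
X_L = ωL = 14.97 Ω
X_C = 1/(ωC) = 8.756 Ω
Net reactance X = X_L − X_C = 6.215 Ω
Z = j6.215 Ω
|Z| = √(0² + 6.215²) = 6.215 Ω

6.215 Ω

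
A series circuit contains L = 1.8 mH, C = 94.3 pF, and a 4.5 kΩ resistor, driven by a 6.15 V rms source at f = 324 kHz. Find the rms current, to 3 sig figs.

ω = 2πf = 2.036e+06 rad/s
X_L = ωL = 3660 Ω
X_C = 1/(ωC) = 5210 Ω
Net reactance X = X_L − X_C = -1540 Ω
Z = 4500 − j1540 Ω
|Z| = √(4500² + 1540²) = 4760 Ω
I = V/|Z| = 6.15/4760 = 1.29 mA

1.29 mA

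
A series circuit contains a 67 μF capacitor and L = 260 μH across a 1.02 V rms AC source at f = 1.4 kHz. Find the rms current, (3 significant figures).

1.73 A

ω = 2πf = 8796 rad/s
X_L = ωL = 2.29 Ω
X_C = 1/(ωC) = 1.70 Ω
Net reactance X = X_L − X_C = 0.590 Ω
Z = j0.590 Ω
|Z| = √(0² + 0.590²) = 0.590 Ω
I = V/|Z| = 1.02/0.590 = 1.73 A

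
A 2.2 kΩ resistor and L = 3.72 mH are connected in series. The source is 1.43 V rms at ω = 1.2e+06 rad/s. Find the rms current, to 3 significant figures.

X_L = ωL = 4460 Ω
Z = 2200 + j4460 Ω
|Z| = √(2200² + 4460²) = 4980 Ω
I = V/|Z| = 1.43/4980 = 287 μA

287 μA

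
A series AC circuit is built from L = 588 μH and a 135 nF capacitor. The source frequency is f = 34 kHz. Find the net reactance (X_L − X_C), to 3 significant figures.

ω = 2πf = 213600 rad/s
X_L = ωL = 126 Ω
X_C = 1/(ωC) = 34.7 Ω
X = 126 − 34.7 = 90.9 Ω

90.9 Ω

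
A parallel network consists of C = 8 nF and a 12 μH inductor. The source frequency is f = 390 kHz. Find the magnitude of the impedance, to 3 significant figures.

ω = 2πf = 2.45e+06 rad/s
X_L = ωL = 29.4 Ω
X_C = 1/(ωC) = 51.0 Ω
Parallel: admittances add. Y = 1/(jωL) + jωC
Y = (0 − j0.0144) S
|Y| = 0.0144 S → |Z| = 1/|Y| = 69.4 Ω, ∠Z = −∠Y = 90.0°

69.4 Ω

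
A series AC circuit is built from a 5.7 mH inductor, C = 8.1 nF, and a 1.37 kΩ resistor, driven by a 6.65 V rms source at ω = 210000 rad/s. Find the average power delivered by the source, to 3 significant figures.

X_L = ωL = 1200 Ω
X_C = 1/(ωC) = 588 Ω
Net reactance X = X_L − X_C = 609 Ω
Z = 1370 + j609 Ω
|Z| = √(1370² + 609²) = 1500 Ω
∠Z = arctan(609/1370) = 24.0°
I = V/|Z| = 4.44 mA
P = VI cos φ = 6.65 × 0.00444 × cos(24.0°) = 27.0 mW

27.0 mW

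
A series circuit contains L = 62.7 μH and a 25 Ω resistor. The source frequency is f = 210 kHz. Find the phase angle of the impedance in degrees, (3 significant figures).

ω = 2πf = 1.319e+06 rad/s
X_L = ωL = 82.7 Ω
Z = 25.0 + j82.7 Ω
|Z| = √(25.0² + 82.7²) = 86.4 Ω
∠Z = arctan(82.7/25.0) = 73.2°

73.2°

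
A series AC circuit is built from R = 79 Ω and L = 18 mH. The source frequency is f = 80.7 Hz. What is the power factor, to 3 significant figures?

0.993

ω = 2πf = 507.1 rad/s
X_L = ωL = 9.13 Ω
Z = 79.0 + j9.13 Ω
|Z| = √(79.0² + 9.13²) = 79.5 Ω
∠Z = arctan(9.13/79.0) = 6.59°
cos φ = cos(6.59°) = 0.993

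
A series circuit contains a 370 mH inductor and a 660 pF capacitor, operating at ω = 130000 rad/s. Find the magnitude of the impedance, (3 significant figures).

36400 Ω

X_L = ωL = 48100 Ω
X_C = 1/(ωC) = 11700 Ω
Net reactance X = X_L − X_C = 36400 Ω
Z = j36400 Ω
|Z| = √(0² + 36400²) = 36400 Ω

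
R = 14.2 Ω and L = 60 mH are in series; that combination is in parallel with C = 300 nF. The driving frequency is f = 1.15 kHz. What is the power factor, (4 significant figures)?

ω = 2πf = 7226 rad/s
X_L = ωL = 433.5 Ω
X_C = 1/(ωC) = 461.3 Ω
Branch 1 (R+jX_L): Z₁ = 14.20 + j433.5 Ω, |Z₁| = 433.8 Ω
Branch 2 (−jX_C): Z₂ = −j461.3 Ω
Parallel: Z = Z₁Z₂/(Z₁+Z₂), |Z| = 6414 Ω, ∠Z = 61.05°
cos φ = cos(61.05°) = 0.4841

0.4841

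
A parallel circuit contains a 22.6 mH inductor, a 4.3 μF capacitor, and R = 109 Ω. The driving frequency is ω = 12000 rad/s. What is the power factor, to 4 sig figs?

0.1881

X_L = ωL = 271.2 Ω
X_C = 1/(ωC) = 19.38 Ω
Parallel: admittances add. Y = 1/R + 1/(jωL) + jωC
Y = (0.009174 + j0.04791) S
|Y| = 0.04878 S → |Z| = 1/|Y| = 20.50 Ω, ∠Z = −∠Y = -79.16°
cos φ = cos(-79.16°) = 0.1881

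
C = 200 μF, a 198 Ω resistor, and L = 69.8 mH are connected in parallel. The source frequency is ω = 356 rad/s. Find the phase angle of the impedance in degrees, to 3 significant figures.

X_L = ωL = 24.8 Ω
X_C = 1/(ωC) = 14.0 Ω
Parallel: admittances add. Y = 1/R + 1/(jωL) + jωC
Y = (0.00505 + j0.0310) S
|Y| = 0.0314 S → |Z| = 1/|Y| = 31.9 Ω, ∠Z = −∠Y = -80.7°

-80.7°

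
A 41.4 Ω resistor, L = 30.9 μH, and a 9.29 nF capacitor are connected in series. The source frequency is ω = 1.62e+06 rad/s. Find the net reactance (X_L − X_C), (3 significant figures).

-16.4 Ω

X_L = ωL = 50.1 Ω
X_C = 1/(ωC) = 66.4 Ω
X = 50.1 − 66.4 = -16.4 Ω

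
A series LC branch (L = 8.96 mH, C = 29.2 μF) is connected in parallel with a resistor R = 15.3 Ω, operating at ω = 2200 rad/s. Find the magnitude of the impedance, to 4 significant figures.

4.001 Ω

X_L = ωL = 19.71 Ω
X_C = 1/(ωC) = 15.57 Ω
Branch 1: Z₁ = R = 15.30 Ω
Branch 2 (series LC): Z₂ = j(X_L − X_C) = j4.145 Ω
Parallel: Z = Z₁Z₂/(Z₁+Z₂), |Z| = 4.001 Ω, ∠Z = 74.84°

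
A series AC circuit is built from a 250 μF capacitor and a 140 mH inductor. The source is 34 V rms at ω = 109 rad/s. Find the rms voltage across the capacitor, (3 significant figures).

58.2 V

X_L = ωL = 15.3 Ω
X_C = 1/(ωC) = 36.7 Ω
Net reactance X = X_L − X_C = -21.4 Ω
Z = − j21.4 Ω
|Z| = √(0² + 21.4²) = 21.4 Ω
I = V/|Z| = 1.59 A
V_C = I·|Z_C| = 1.59 × 36.7 = 58.2 V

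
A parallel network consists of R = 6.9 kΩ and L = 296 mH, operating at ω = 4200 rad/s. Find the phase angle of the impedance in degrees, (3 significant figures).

79.8°

X_L = ωL = 1240 Ω
Parallel: admittances add. Y = 1/R + 1/(jωL)
Y = (0.000145 − j0.000804) S
|Y| = 0.000817 S → |Z| = 1/|Y| = 1220 Ω, ∠Z = −∠Y = 79.8°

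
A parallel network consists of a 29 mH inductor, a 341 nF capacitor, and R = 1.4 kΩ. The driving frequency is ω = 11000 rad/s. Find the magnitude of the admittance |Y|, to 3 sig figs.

X_L = ωL = 319 Ω
X_C = 1/(ωC) = 267 Ω
Parallel: admittances add. Y = 1/R + 1/(jωL) + jωC
Y = (0.000714 + j0.000616) S
|Y| = 0.000943 S → |Z| = 1/|Y| = 1060 Ω, ∠Z = −∠Y = -40.8°

943 μS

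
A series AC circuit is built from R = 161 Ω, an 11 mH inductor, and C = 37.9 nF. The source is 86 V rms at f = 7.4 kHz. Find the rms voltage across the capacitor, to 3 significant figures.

ω = 2πf = 46500 rad/s
X_L = ωL = 511 Ω
X_C = 1/(ωC) = 567 Ω
Net reactance X = X_L − X_C = -56.0 Ω
Z = 161 − j56.0 Ω
|Z| = √(161² + 56.0²) = 170 Ω
I = V/|Z| = 504 mA
V_C = I·|Z_C| = 0.504 × 567 = 286 V

286 V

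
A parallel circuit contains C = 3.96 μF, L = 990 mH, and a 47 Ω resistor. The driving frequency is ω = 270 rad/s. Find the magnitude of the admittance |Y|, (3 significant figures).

X_L = ωL = 267 Ω
X_C = 1/(ωC) = 935 Ω
Parallel: admittances add. Y = 1/R + 1/(jωL) + jωC
Y = (0.0213 − j0.00267) S
|Y| = 0.0214 S → |Z| = 1/|Y| = 46.6 Ω, ∠Z = −∠Y = 7.16°

21.4 mS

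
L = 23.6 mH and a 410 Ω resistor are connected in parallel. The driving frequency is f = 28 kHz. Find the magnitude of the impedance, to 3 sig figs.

ω = 2πf = 175900 rad/s
X_L = ωL = 4150 Ω
Parallel: admittances add. Y = 1/R + 1/(jωL)
Y = (0.00244 − j0.000241) S
|Y| = 0.00245 S → |Z| = 1/|Y| = 408 Ω, ∠Z = −∠Y = 5.64°

408 Ω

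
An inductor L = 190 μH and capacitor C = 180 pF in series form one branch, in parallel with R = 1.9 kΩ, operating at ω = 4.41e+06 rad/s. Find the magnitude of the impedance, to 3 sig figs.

412 Ω

X_L = ωL = 838 Ω
X_C = 1/(ωC) = 1260 Ω
Branch 1: Z₁ = R = 1900 Ω
Branch 2 (series LC): Z₂ = j(X_L − X_C) = −j422 Ω
Parallel: Z = Z₁Z₂/(Z₁+Z₂), |Z| = 412 Ω, ∠Z = -77.5°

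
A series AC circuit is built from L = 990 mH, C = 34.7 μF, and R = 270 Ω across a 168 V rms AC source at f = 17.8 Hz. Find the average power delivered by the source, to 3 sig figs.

80.6 W

ω = 2πf = 111.8 rad/s
X_L = ωL = 111 Ω
X_C = 1/(ωC) = 258 Ω
Net reactance X = X_L − X_C = -147 Ω
Z = 270 − j147 Ω
|Z| = √(270² + 147²) = 307 Ω
∠Z = arctan(-147/270) = -28.6°
I = V/|Z| = 547 mA
P = VI cos φ = 168 × 0.547 × cos(-28.6°) = 80.6 W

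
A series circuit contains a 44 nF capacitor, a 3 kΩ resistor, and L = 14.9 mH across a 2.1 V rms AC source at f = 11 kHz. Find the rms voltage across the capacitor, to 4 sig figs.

0.2241 V

ω = 2πf = 69120 rad/s
X_L = ωL = 1030 Ω
X_C = 1/(ωC) = 328.8 Ω
Net reactance X = X_L − X_C = 701.0 Ω
Z = 3000 + j701.0 Ω
|Z| = √(3000² + 701.0²) = 3081 Ω
I = V/|Z| = 681.6 μA
V_C = I·|Z_C| = 0.0006816 × 328.8 = 0.2241 V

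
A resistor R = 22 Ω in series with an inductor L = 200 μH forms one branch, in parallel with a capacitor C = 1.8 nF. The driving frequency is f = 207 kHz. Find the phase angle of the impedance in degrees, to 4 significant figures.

ω = 2πf = 1.301e+06 rad/s
X_L = ωL = 260.1 Ω
X_C = 1/(ωC) = 427.1 Ω
Branch 1 (R+jX_L): Z₁ = 22.00 + j260.1 Ω, |Z₁| = 261.1 Ω
Branch 2 (−jX_C): Z₂ = −j427.1 Ω
Parallel: Z = Z₁Z₂/(Z₁+Z₂), |Z| = 661.9 Ω, ∠Z = 77.66°

77.66°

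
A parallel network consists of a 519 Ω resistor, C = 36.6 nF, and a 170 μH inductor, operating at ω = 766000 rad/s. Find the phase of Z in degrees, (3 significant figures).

X_L = ωL = 130 Ω
X_C = 1/(ωC) = 35.7 Ω
Parallel: admittances add. Y = 1/R + 1/(jωL) + jωC
Y = (0.00193 + j0.0204) S
|Y| = 0.0204 S → |Z| = 1/|Y| = 48.9 Ω, ∠Z = −∠Y = -84.6°

-84.6°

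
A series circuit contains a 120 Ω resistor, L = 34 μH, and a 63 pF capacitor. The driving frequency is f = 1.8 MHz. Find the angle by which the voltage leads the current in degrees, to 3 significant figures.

ω = 2πf = 1.131e+07 rad/s
X_L = ωL = 385 Ω
X_C = 1/(ωC) = 1400 Ω
Net reactance X = X_L − X_C = -1020 Ω
Z = 120 − j1020 Ω
|Z| = √(120² + 1020²) = 1030 Ω
∠Z = arctan(-1020/120) = -83.3°

-83.3°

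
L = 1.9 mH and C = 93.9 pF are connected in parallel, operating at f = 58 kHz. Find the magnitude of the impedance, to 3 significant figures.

709 Ω

ω = 2πf = 364400 rad/s
X_L = ωL = 692 Ω
X_C = 1/(ωC) = 29200 Ω
Parallel: admittances add. Y = 1/(jωL) + jωC
Y = (0 − j0.00141) S
|Y| = 0.00141 S → |Z| = 1/|Y| = 709 Ω, ∠Z = −∠Y = 90.0°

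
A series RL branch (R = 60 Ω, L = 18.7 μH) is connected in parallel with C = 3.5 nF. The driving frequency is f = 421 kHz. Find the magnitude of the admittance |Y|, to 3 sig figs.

9.98 mS

ω = 2πf = 2.645e+06 rad/s
X_L = ωL = 49.5 Ω
X_C = 1/(ωC) = 108 Ω
Branch 1 (R+jX_L): Z₁ = 60.0 + j49.5 Ω, |Z₁| = 77.8 Ω
Branch 2 (−jX_C): Z₂ = −j108 Ω
Parallel: Z = Z₁Z₂/(Z₁+Z₂), |Z| = 100 Ω, ∠Z = -6.20°
|Y| = 1/|Z| = 9.98 mS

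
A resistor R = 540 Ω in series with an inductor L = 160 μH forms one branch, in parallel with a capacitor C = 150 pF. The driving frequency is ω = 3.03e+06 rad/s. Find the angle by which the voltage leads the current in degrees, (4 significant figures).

24.44°

X_L = ωL = 484.8 Ω
X_C = 1/(ωC) = 2200 Ω
Branch 1 (R+jX_L): Z₁ = 540.0 + j484.8 Ω, |Z₁| = 725.7 Ω
Branch 2 (−jX_C): Z₂ = −j2200 Ω
Parallel: Z = Z₁Z₂/(Z₁+Z₂), |Z| = 887.8 Ω, ∠Z = 24.44°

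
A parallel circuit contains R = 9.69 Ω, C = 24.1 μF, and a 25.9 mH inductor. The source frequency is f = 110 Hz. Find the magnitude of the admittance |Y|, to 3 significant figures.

ω = 2πf = 691.2 rad/s
X_L = ωL = 17.9 Ω
X_C = 1/(ωC) = 60.0 Ω
Parallel: admittances add. Y = 1/R + 1/(jωL) + jωC
Y = (0.103 − j0.0392) S
|Y| = 0.110 S → |Z| = 1/|Y| = 9.06 Ω, ∠Z = −∠Y = 20.8°

110 mS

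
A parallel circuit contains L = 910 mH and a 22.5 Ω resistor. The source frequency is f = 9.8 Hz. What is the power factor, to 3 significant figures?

ω = 2πf = 61.58 rad/s
X_L = ωL = 56.0 Ω
Parallel: admittances add. Y = 1/R + 1/(jωL)
Y = (0.0444 − j0.0178) S
|Y| = 0.0479 S → |Z| = 1/|Y| = 20.9 Ω, ∠Z = −∠Y = 21.9°
cos φ = cos(21.9°) = 0.928

0.928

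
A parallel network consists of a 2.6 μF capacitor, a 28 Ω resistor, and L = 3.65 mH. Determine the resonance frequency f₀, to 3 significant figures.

ω₀ = 1/√(LC) = 1/√(0.00365 × 2.6e-06) = 10270 rad/s
f₀ = ω₀/(2π) = 1.63 kHz

1.63 kHz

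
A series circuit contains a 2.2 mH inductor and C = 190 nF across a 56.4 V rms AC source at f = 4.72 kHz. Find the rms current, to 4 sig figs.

502.6 mA

ω = 2πf = 29660 rad/s
X_L = ωL = 65.24 Ω
X_C = 1/(ωC) = 177.5 Ω
Net reactance X = X_L − X_C = -112.2 Ω
Z = − j112.2 Ω
|Z| = √(0² + 112.2²) = 112.2 Ω
I = V/|Z| = 56.4/112.2 = 502.6 mA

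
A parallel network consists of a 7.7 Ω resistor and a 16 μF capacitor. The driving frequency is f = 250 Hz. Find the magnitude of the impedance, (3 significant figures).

7.56 Ω

ω = 2πf = 1571 rad/s
X_C = 1/(ωC) = 39.8 Ω
Parallel: admittances add. Y = 1/R + jωC
Y = (0.130 + j0.0251) S
|Y| = 0.132 S → |Z| = 1/|Y| = 7.56 Ω, ∠Z = −∠Y = -11.0°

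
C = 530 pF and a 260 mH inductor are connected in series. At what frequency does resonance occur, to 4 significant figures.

ω₀ = 1/√(LC) = 1/√(0.26 × 5.3e-10) = 85190 rad/s
f₀ = ω₀/(2π) = 13.56 kHz

13.56 kHz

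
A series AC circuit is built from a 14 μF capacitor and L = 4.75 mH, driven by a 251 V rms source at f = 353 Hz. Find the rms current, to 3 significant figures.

11.6 A

ω = 2πf = 2218 rad/s
X_L = ωL = 10.5 Ω
X_C = 1/(ωC) = 32.2 Ω
Net reactance X = X_L − X_C = -21.7 Ω
Z = − j21.7 Ω
|Z| = √(0² + 21.7²) = 21.7 Ω
I = V/|Z| = 251/21.7 = 11.6 A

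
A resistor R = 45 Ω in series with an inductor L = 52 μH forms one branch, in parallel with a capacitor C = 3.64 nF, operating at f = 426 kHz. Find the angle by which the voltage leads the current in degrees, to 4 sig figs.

ω = 2πf = 2.677e+06 rad/s
X_L = ωL = 139.2 Ω
X_C = 1/(ωC) = 102.6 Ω
Branch 1 (R+jX_L): Z₁ = 45.00 + j139.2 Ω, |Z₁| = 146.3 Ω
Branch 2 (−jX_C): Z₂ = −j102.6 Ω
Parallel: Z = Z₁Z₂/(Z₁+Z₂), |Z| = 259.0 Ω, ∠Z = -57.00°

-57.00°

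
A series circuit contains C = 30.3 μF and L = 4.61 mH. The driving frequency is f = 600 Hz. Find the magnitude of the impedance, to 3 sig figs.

ω = 2πf = 3770 rad/s
X_L = ωL = 17.4 Ω
X_C = 1/(ωC) = 8.75 Ω
Net reactance X = X_L − X_C = 8.62 Ω
Z = j8.62 Ω
|Z| = √(0² + 8.62²) = 8.62 Ω

8.62 Ω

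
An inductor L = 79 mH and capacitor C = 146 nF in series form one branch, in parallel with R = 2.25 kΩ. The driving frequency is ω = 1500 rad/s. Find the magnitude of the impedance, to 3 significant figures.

X_L = ωL = 118 Ω
X_C = 1/(ωC) = 4570 Ω
Branch 1: Z₁ = R = 2250 Ω
Branch 2 (series LC): Z₂ = j(X_L − X_C) = −j4450 Ω
Parallel: Z = Z₁Z₂/(Z₁+Z₂), |Z| = 2010 Ω, ∠Z = -26.8°

2010 Ω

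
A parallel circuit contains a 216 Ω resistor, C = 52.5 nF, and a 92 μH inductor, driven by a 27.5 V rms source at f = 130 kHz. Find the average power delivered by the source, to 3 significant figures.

3.50 W

ω = 2πf = 816800 rad/s
X_L = ωL = 75.1 Ω
X_C = 1/(ωC) = 23.3 Ω
Parallel: admittances add. Y = 1/R + 1/(jωL) + jωC
Y = (0.00463 + j0.0296) S
|Y| = 0.0299 S → |Z| = 1/|Y| = 33.4 Ω, ∠Z = −∠Y = -81.1°
I = V/|Z| = 823 mA
P = VI cos φ = 27.5 × 0.823 × cos(-81.1°) = 3.50 W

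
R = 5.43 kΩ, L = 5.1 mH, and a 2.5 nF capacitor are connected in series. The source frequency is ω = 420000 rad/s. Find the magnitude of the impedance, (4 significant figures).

X_L = ωL = 2142 Ω
X_C = 1/(ωC) = 952.4 Ω
Net reactance X = X_L − X_C = 1190 Ω
Z = 5430 + j1190 Ω
|Z| = √(5430² + 1190²) = 5559 Ω

5559 Ω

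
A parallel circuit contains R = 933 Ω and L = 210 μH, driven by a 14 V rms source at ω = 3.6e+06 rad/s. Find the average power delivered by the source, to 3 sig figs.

X_L = ωL = 756 Ω
Parallel: admittances add. Y = 1/R + 1/(jωL)
Y = (0.00107 − j0.00132) S
|Y| = 0.00170 S → |Z| = 1/|Y| = 587 Ω, ∠Z = −∠Y = 51.0°
I = V/|Z| = 23.8 mA
P = VI cos φ = 14 × 0.0238 × cos(51.0°) = 210 mW

210 mW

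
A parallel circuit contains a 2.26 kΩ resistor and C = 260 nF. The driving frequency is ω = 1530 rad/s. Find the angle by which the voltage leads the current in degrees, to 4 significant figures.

-41.96°

X_C = 1/(ωC) = 2514 Ω
Parallel: admittances add. Y = 1/R + jωC
Y = (0.0004425 + j0.0003978) S
|Y| = 0.0005950 S → |Z| = 1/|Y| = 1681 Ω, ∠Z = −∠Y = -41.96°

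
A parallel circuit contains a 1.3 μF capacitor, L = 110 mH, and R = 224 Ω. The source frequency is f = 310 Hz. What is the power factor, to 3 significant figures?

ω = 2πf = 1948 rad/s
X_L = ωL = 214 Ω
X_C = 1/(ωC) = 395 Ω
Parallel: admittances add. Y = 1/R + 1/(jωL) + jωC
Y = (0.00446 − j0.00214) S
|Y| = 0.00495 S → |Z| = 1/|Y| = 202 Ω, ∠Z = −∠Y = 25.6°
cos φ = cos(25.6°) = 0.902

0.902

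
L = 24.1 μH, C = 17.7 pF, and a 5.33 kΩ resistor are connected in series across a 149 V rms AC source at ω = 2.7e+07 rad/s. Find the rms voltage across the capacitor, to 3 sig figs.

56.5 V

X_L = ωL = 651 Ω
X_C = 1/(ωC) = 2090 Ω
Net reactance X = X_L − X_C = -1440 Ω
Z = 5330 − j1440 Ω
|Z| = √(5330² + 1440²) = 5520 Ω
I = V/|Z| = 27.0 mA
V_C = I·|Z_C| = 0.0270 × 2090 = 56.5 V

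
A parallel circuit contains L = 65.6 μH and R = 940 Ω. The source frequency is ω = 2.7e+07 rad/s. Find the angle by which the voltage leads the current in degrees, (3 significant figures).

28.0°

X_L = ωL = 1770 Ω
Parallel: admittances add. Y = 1/R + 1/(jωL)
Y = (0.00106 − j0.000565) S
|Y| = 0.00120 S → |Z| = 1/|Y| = 830 Ω, ∠Z = −∠Y = 28.0°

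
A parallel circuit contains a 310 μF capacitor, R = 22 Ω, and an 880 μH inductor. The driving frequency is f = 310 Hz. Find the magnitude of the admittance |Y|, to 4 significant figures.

ω = 2πf = 1948 rad/s
X_L = ωL = 1.714 Ω
X_C = 1/(ωC) = 1.656 Ω
Parallel: admittances add. Y = 1/R + 1/(jωL) + jωC
Y = (0.04545 + j0.02040) S
|Y| = 0.04982 S → |Z| = 1/|Y| = 20.07 Ω, ∠Z = −∠Y = -24.17°

49.82 mS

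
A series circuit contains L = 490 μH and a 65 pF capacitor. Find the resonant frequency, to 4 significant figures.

ω₀ = 1/√(LC) = 1/√(0.00049 × 6.5e-11) = 5.603e+06 rad/s
f₀ = ω₀/(2π) = 891.8 kHz

891.8 kHz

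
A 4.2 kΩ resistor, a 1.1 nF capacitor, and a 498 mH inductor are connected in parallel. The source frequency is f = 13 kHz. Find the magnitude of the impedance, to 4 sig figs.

ω = 2πf = 81680 rad/s
X_L = ωL = 40680 Ω
X_C = 1/(ωC) = 11130 Ω
Parallel: admittances add. Y = 1/R + 1/(jωL) + jωC
Y = (0.0002381 + j6.527e-05) S
|Y| = 0.0002469 S → |Z| = 1/|Y| = 4051 Ω, ∠Z = −∠Y = -15.33°

4051 Ω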